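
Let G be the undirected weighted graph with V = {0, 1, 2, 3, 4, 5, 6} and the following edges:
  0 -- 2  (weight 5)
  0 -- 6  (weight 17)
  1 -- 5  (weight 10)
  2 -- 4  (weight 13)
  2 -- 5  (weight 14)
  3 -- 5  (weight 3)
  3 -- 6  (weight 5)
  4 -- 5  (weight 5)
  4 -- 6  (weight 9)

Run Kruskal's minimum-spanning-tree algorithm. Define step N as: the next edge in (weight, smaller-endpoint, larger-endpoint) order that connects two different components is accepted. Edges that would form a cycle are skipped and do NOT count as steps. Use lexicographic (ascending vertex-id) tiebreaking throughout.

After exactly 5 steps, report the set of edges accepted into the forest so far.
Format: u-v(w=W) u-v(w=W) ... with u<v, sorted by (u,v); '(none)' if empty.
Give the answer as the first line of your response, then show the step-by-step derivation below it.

0-2(w=5) 1-5(w=10) 3-5(w=3) 3-6(w=5) 4-5(w=5)

step 1: add edge 3-5 (w=3); MST = {3-5(w=3)}
step 2: add edge 0-2 (w=5); MST = {0-2(w=5) 3-5(w=3)}
step 3: add edge 3-6 (w=5); MST = {0-2(w=5) 3-5(w=3) 3-6(w=5)}
step 4: add edge 4-5 (w=5); MST = {0-2(w=5) 3-5(w=3) 3-6(w=5) 4-5(w=5)}
step 5: add edge 1-5 (w=10); MST = {0-2(w=5) 1-5(w=10) 3-5(w=3) 3-6(w=5) 4-5(w=5)}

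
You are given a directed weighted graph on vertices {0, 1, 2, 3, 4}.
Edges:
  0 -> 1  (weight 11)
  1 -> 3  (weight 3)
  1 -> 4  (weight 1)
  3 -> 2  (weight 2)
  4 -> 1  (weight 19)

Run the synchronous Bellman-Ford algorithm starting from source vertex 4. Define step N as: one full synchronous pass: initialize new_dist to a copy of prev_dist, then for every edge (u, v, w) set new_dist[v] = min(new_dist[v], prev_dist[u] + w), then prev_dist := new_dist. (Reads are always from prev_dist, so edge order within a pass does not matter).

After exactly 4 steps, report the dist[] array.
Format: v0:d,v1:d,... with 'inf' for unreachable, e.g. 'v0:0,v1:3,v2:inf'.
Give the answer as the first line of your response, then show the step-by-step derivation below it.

v0:inf,v1:19,v2:24,v3:22,v4:0

step 1: dist = v0:inf,v1:19,v2:inf,v3:inf,v4:0
step 2: dist = v0:inf,v1:19,v2:inf,v3:22,v4:0
step 3: dist = v0:inf,v1:19,v2:24,v3:22,v4:0
step 4: dist = v0:inf,v1:19,v2:24,v3:22,v4:0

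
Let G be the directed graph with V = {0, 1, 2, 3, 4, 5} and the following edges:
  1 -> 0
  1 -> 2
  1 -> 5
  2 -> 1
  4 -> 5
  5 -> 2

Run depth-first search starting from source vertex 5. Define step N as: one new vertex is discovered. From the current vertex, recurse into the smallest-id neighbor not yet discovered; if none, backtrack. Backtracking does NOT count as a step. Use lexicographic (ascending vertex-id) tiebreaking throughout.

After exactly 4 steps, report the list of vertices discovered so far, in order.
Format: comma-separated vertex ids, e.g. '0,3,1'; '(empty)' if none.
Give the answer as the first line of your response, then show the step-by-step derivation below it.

5,2,1,0

step 1: discover 5; path=5; order=5
step 2: discover 2; path=5>2; order=5,2
step 3: discover 1; path=5>2>1; order=5,2,1
step 4: discover 0; path=5>2>1>0; order=5,2,1,0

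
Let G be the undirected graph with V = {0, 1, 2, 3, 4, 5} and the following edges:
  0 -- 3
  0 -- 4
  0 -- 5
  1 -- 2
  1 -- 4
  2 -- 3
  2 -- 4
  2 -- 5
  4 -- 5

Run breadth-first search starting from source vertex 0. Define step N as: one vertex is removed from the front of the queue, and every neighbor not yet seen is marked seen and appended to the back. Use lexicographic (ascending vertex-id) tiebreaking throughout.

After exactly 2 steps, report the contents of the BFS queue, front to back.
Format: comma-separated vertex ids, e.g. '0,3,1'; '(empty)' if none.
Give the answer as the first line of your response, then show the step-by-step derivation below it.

4,5,2

step 1: dequeue 0; queue=[3,4,5]; order=0
step 2: dequeue 3; queue=[4,5,2]; order=0,3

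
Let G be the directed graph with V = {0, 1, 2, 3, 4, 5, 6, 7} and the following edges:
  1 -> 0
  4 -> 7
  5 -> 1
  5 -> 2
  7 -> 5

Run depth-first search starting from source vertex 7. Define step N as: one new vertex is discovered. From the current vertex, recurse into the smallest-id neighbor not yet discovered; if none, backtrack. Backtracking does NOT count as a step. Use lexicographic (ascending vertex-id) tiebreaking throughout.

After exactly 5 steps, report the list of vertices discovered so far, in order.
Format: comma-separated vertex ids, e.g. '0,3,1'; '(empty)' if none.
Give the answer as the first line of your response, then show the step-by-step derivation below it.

7,5,1,0,2

step 1: discover 7; path=7; order=7
step 2: discover 5; path=7>5; order=7,5
step 3: discover 1; path=7>5>1; order=7,5,1
step 4: discover 0; path=7>5>1>0; order=7,5,1,0
step 5: discover 2; path=7>5>2; order=7,5,1,0,2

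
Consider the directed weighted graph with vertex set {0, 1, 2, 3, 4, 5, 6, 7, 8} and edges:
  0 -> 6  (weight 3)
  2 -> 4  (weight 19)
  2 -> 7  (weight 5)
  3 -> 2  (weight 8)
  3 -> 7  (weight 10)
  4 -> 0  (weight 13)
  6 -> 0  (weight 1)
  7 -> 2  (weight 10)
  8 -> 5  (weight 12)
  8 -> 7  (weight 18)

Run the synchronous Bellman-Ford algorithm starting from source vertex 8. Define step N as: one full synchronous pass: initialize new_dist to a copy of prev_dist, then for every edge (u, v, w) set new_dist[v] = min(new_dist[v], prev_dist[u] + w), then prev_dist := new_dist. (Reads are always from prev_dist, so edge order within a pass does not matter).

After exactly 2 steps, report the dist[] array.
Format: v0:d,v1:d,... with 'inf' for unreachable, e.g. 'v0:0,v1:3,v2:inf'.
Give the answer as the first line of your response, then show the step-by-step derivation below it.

v0:inf,v1:inf,v2:28,v3:inf,v4:inf,v5:12,v6:inf,v7:18,v8:0

step 1: dist = v0:inf,v1:inf,v2:inf,v3:inf,v4:inf,v5:12,v6:inf,v7:18,v8:0
step 2: dist = v0:inf,v1:inf,v2:28,v3:inf,v4:inf,v5:12,v6:inf,v7:18,v8:0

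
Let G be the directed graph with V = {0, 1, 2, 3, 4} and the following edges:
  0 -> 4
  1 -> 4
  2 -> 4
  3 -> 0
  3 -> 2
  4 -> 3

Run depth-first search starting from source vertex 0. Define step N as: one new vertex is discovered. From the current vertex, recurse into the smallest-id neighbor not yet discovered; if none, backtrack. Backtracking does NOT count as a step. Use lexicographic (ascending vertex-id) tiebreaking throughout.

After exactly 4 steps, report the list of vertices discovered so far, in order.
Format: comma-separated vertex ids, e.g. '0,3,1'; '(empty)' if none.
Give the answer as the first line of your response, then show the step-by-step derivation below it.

0,4,3,2

step 1: discover 0; path=0; order=0
step 2: discover 4; path=0>4; order=0,4
step 3: discover 3; path=0>4>3; order=0,4,3
step 4: discover 2; path=0>4>3>2; order=0,4,3,2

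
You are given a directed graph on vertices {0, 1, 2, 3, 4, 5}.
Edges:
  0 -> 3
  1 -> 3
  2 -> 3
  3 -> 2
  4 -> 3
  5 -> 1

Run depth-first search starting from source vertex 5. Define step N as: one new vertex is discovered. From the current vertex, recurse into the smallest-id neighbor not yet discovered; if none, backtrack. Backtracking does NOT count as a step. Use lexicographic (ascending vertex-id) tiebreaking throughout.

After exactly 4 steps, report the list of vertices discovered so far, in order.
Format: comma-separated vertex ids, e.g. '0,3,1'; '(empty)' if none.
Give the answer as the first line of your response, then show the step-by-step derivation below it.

5,1,3,2

step 1: discover 5; path=5; order=5
step 2: discover 1; path=5>1; order=5,1
step 3: discover 3; path=5>1>3; order=5,1,3
step 4: discover 2; path=5>1>3>2; order=5,1,3,2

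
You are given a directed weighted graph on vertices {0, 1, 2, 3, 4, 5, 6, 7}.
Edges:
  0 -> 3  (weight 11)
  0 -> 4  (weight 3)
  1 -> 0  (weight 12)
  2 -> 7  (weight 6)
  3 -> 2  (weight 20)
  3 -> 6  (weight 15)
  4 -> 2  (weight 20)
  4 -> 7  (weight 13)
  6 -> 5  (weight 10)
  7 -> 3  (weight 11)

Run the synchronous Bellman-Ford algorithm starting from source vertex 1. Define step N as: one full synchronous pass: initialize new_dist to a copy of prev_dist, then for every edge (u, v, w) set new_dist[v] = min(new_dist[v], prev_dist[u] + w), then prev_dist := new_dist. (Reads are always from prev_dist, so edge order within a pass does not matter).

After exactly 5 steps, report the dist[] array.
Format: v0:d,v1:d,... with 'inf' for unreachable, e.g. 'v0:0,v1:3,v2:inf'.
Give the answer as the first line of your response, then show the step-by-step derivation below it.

v0:12,v1:0,v2:35,v3:23,v4:15,v5:48,v6:38,v7:28

step 1: dist = v0:12,v1:0,v2:inf,v3:inf,v4:inf,v5:inf,v6:inf,v7:inf
step 2: dist = v0:12,v1:0,v2:inf,v3:23,v4:15,v5:inf,v6:inf,v7:inf
step 3: dist = v0:12,v1:0,v2:35,v3:23,v4:15,v5:inf,v6:38,v7:28
step 4: dist = v0:12,v1:0,v2:35,v3:23,v4:15,v5:48,v6:38,v7:28
step 5: dist = v0:12,v1:0,v2:35,v3:23,v4:15,v5:48,v6:38,v7:28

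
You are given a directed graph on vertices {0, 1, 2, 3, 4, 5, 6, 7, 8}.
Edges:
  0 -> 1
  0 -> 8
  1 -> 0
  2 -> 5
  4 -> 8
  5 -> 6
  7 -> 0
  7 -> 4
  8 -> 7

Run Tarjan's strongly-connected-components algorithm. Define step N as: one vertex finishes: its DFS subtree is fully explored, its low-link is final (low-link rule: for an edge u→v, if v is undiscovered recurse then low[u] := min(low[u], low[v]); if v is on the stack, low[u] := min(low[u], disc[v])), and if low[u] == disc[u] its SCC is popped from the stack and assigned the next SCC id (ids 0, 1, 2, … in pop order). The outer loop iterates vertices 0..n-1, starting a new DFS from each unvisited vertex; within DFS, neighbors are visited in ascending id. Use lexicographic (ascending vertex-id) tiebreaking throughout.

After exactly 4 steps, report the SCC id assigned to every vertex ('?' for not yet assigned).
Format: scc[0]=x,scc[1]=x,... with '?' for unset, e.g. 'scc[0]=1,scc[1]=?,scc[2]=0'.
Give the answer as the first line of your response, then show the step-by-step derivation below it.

scc[0]=?,scc[1]=?,scc[2]=?,scc[3]=?,scc[4]=?,scc[5]=?,scc[6]=?,scc[7]=?,scc[8]=?

step 1: low=(low[0]=0,low[1]=0,low[2]=?,low[3]=?,low[4]=?,low[5]=?,low[6]=?,low[7]=?,low[8]=?); scc=(scc[0]=?,scc[1]=?,scc[2]=?,scc[3]=?,scc[4]=?,scc[5]=?,scc[6]=?,scc[7]=?,scc[8]=?)
step 2: low=(low[0]=0,low[1]=0,low[2]=?,low[3]=?,low[4]=2,low[5]=?,low[6]=?,low[7]=0,low[8]=2); scc=(scc[0]=?,scc[1]=?,scc[2]=?,scc[3]=?,scc[4]=?,scc[5]=?,scc[6]=?,scc[7]=?,scc[8]=?)
step 3: low=(low[0]=0,low[1]=0,low[2]=?,low[3]=?,low[4]=2,low[5]=?,low[6]=?,low[7]=0,low[8]=2); scc=(scc[0]=?,scc[1]=?,scc[2]=?,scc[3]=?,scc[4]=?,scc[5]=?,scc[6]=?,scc[7]=?,scc[8]=?)
step 4: low=(low[0]=0,low[1]=0,low[2]=?,low[3]=?,low[4]=2,low[5]=?,low[6]=?,low[7]=0,low[8]=0); scc=(scc[0]=?,scc[1]=?,scc[2]=?,scc[3]=?,scc[4]=?,scc[5]=?,scc[6]=?,scc[7]=?,scc[8]=?)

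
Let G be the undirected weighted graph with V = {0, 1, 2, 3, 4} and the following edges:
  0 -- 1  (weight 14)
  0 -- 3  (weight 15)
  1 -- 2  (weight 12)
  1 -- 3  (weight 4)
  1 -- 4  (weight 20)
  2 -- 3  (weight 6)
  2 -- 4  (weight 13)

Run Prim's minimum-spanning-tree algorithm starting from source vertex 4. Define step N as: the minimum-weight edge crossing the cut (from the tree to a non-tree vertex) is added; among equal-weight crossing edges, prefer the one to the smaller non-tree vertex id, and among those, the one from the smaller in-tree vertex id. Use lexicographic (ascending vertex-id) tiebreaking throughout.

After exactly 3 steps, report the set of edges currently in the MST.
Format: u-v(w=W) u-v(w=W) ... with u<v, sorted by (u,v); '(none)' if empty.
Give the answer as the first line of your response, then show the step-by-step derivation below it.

1-3(w=4) 2-3(w=6) 2-4(w=13)

step 1: add edge 2-4 (w=13); MST = {2-4(w=13)}
step 2: add edge 2-3 (w=6); MST = {2-3(w=6) 2-4(w=13)}
step 3: add edge 1-3 (w=4); MST = {1-3(w=4) 2-3(w=6) 2-4(w=13)}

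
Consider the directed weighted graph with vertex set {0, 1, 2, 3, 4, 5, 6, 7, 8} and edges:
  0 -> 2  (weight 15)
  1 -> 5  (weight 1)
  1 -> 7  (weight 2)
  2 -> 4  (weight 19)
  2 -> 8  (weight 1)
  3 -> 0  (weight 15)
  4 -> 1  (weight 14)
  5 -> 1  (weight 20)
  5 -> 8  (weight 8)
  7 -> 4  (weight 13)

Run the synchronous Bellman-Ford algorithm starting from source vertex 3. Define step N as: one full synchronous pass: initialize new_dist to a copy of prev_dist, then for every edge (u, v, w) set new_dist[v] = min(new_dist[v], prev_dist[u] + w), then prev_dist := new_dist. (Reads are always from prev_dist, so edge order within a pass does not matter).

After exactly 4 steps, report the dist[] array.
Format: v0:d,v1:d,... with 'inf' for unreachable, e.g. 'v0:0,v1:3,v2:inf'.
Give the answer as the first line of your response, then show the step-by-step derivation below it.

v0:15,v1:63,v2:30,v3:0,v4:49,v5:inf,v6:inf,v7:inf,v8:31

step 1: dist = v0:15,v1:inf,v2:inf,v3:0,v4:inf,v5:inf,v6:inf,v7:inf,v8:inf
step 2: dist = v0:15,v1:inf,v2:30,v3:0,v4:inf,v5:inf,v6:inf,v7:inf,v8:inf
step 3: dist = v0:15,v1:inf,v2:30,v3:0,v4:49,v5:inf,v6:inf,v7:inf,v8:31
step 4: dist = v0:15,v1:63,v2:30,v3:0,v4:49,v5:inf,v6:inf,v7:inf,v8:31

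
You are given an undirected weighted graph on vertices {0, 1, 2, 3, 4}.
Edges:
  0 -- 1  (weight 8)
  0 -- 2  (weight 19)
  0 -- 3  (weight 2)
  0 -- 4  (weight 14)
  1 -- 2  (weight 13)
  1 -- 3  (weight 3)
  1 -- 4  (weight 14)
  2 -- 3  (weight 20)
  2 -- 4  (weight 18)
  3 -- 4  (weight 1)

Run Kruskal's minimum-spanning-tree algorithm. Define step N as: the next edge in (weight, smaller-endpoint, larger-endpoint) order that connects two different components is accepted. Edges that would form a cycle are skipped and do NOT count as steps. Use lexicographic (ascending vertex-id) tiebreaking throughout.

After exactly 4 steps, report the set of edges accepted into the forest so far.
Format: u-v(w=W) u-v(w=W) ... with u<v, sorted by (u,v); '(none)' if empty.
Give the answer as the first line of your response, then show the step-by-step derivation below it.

0-3(w=2) 1-2(w=13) 1-3(w=3) 3-4(w=1)

step 1: add edge 3-4 (w=1); MST = {3-4(w=1)}
step 2: add edge 0-3 (w=2); MST = {0-3(w=2) 3-4(w=1)}
step 3: add edge 1-3 (w=3); MST = {0-3(w=2) 1-3(w=3) 3-4(w=1)}
step 4: add edge 1-2 (w=13); MST = {0-3(w=2) 1-2(w=13) 1-3(w=3) 3-4(w=1)}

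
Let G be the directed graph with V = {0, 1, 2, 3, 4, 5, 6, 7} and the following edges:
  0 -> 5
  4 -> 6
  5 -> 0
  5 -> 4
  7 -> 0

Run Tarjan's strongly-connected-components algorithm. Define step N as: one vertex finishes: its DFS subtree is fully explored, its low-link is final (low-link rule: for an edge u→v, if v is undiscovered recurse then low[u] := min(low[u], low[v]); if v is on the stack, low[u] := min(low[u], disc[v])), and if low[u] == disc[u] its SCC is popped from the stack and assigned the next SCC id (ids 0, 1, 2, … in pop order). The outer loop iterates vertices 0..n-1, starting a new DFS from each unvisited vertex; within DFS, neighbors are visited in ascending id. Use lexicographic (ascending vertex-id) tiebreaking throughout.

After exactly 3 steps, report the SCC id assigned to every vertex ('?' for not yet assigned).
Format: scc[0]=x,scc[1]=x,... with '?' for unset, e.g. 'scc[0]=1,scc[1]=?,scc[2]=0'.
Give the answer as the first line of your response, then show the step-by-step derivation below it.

scc[0]=?,scc[1]=?,scc[2]=?,scc[3]=?,scc[4]=1,scc[5]=?,scc[6]=0,scc[7]=?

step 1: low=(low[0]=0,low[1]=?,low[2]=?,low[3]=?,low[4]=2,low[5]=0,low[6]=3,low[7]=?); scc=(scc[0]=?,scc[1]=?,scc[2]=?,scc[3]=?,scc[4]=?,scc[5]=?,scc[6]=0,scc[7]=?)
step 2: low=(low[0]=0,low[1]=?,low[2]=?,low[3]=?,low[4]=2,low[5]=0,low[6]=3,low[7]=?); scc=(scc[0]=?,scc[1]=?,scc[2]=?,scc[3]=?,scc[4]=1,scc[5]=?,scc[6]=0,scc[7]=?)
step 3: low=(low[0]=0,low[1]=?,low[2]=?,low[3]=?,low[4]=2,low[5]=0,low[6]=3,low[7]=?); scc=(scc[0]=?,scc[1]=?,scc[2]=?,scc[3]=?,scc[4]=1,scc[5]=?,scc[6]=0,scc[7]=?)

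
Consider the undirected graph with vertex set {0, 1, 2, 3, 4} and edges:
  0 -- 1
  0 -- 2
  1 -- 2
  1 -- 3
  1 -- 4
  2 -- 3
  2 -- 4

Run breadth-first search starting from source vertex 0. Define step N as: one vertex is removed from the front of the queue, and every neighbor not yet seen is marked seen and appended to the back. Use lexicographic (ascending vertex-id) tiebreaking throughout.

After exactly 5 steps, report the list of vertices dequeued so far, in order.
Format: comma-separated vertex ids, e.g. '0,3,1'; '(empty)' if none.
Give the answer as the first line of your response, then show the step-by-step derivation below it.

0,1,2,3,4

step 1: dequeue 0; queue=[1,2]; order=0
step 2: dequeue 1; queue=[2,3,4]; order=0,1
step 3: dequeue 2; queue=[3,4]; order=0,1,2
step 4: dequeue 3; queue=[4]; order=0,1,2,3
step 5: dequeue 4; queue=[(empty)]; order=0,1,2,3,4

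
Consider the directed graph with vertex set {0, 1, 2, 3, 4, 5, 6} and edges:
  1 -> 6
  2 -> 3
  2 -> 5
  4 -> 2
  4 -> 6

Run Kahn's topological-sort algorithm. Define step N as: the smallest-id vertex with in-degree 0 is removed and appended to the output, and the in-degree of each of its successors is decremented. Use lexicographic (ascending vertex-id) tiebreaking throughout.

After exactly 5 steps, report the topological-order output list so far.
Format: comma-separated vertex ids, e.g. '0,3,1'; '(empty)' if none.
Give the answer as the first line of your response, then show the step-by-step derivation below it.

0,1,4,2,3

step 1: output 0; order=[0]; indeg=(0,0,1,1,0,1,2)
step 2: output 1; order=[0,1]; indeg=(0,0,1,1,0,1,1)
step 3: output 4; order=[0,1,4]; indeg=(0,0,0,1,0,1,0)
step 4: output 2; order=[0,1,4,2]; indeg=(0,0,0,0,0,0,0)
step 5: output 3; order=[0,1,4,2,3]; indeg=(0,0,0,0,0,0,0)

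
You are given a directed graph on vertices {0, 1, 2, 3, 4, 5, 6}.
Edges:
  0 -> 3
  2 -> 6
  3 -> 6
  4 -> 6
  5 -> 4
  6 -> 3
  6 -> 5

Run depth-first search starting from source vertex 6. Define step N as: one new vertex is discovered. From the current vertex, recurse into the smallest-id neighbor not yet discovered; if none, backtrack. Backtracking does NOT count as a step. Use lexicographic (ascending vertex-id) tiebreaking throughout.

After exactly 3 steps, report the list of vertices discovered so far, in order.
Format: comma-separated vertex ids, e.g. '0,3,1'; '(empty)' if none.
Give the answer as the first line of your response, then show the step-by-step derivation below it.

6,3,5

step 1: discover 6; path=6; order=6
step 2: discover 3; path=6>3; order=6,3
step 3: discover 5; path=6>5; order=6,3,5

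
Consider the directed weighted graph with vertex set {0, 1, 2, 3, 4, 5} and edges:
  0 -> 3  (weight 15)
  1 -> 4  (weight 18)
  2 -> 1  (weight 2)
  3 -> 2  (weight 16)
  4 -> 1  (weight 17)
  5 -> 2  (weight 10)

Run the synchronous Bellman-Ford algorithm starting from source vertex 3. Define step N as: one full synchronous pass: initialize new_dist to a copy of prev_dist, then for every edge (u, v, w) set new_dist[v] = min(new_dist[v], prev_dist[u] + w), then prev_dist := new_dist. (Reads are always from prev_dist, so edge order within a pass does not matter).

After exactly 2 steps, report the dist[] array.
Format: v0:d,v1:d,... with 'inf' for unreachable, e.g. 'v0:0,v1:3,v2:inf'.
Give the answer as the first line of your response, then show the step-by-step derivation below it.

v0:inf,v1:18,v2:16,v3:0,v4:inf,v5:inf

step 1: dist = v0:inf,v1:inf,v2:16,v3:0,v4:inf,v5:inf
step 2: dist = v0:inf,v1:18,v2:16,v3:0,v4:inf,v5:inf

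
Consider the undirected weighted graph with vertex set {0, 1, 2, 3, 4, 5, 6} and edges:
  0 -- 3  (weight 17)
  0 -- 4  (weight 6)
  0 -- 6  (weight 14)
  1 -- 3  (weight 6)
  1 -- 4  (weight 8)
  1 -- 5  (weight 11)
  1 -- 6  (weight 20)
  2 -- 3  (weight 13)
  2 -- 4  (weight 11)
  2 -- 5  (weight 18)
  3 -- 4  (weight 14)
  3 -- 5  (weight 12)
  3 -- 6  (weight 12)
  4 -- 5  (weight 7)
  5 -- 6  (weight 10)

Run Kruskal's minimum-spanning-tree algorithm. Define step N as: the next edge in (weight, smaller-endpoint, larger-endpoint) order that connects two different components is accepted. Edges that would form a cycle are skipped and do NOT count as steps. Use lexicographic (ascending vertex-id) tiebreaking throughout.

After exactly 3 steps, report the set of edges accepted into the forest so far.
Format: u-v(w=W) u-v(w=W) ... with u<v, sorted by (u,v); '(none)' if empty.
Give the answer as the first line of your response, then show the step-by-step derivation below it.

0-4(w=6) 1-3(w=6) 4-5(w=7)

step 1: add edge 0-4 (w=6); MST = {0-4(w=6)}
step 2: add edge 1-3 (w=6); MST = {0-4(w=6) 1-3(w=6)}
step 3: add edge 4-5 (w=7); MST = {0-4(w=6) 1-3(w=6) 4-5(w=7)}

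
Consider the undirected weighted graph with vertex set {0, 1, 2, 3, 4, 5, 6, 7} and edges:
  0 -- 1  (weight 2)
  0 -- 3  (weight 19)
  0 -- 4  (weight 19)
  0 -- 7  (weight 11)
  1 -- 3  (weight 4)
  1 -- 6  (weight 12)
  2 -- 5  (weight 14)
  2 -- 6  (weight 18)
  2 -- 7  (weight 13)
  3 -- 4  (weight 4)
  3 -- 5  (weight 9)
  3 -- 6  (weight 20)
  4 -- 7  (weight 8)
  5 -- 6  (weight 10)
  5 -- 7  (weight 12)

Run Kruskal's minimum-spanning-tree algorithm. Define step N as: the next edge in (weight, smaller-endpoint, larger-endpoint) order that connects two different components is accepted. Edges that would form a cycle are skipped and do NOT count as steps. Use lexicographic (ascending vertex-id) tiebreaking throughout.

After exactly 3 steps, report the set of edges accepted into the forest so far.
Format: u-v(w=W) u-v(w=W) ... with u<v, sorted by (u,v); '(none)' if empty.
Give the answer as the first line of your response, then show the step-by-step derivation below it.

0-1(w=2) 1-3(w=4) 3-4(w=4)

step 1: add edge 0-1 (w=2); MST = {0-1(w=2)}
step 2: add edge 1-3 (w=4); MST = {0-1(w=2) 1-3(w=4)}
step 3: add edge 3-4 (w=4); MST = {0-1(w=2) 1-3(w=4) 3-4(w=4)}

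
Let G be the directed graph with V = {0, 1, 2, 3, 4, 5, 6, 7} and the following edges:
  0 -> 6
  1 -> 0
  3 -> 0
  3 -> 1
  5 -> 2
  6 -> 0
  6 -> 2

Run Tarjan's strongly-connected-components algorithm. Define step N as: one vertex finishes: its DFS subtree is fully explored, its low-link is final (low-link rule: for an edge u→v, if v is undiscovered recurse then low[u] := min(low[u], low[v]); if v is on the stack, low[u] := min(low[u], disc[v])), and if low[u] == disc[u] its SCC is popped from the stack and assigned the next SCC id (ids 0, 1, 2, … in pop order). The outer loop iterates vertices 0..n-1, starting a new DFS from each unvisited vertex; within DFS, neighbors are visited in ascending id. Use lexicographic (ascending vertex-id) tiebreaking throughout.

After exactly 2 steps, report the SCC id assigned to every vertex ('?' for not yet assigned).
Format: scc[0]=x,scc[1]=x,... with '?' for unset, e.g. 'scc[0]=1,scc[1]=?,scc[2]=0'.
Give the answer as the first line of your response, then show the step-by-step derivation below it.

scc[0]=?,scc[1]=?,scc[2]=0,scc[3]=?,scc[4]=?,scc[5]=?,scc[6]=?,scc[7]=?

step 1: low=(low[0]=0,low[1]=?,low[2]=2,low[3]=?,low[4]=?,low[5]=?,low[6]=0,low[7]=?); scc=(scc[0]=?,scc[1]=?,scc[2]=0,scc[3]=?,scc[4]=?,scc[5]=?,scc[6]=?,scc[7]=?)
step 2: low=(low[0]=0,low[1]=?,low[2]=2,low[3]=?,low[4]=?,low[5]=?,low[6]=0,low[7]=?); scc=(scc[0]=?,scc[1]=?,scc[2]=0,scc[3]=?,scc[4]=?,scc[5]=?,scc[6]=?,scc[7]=?)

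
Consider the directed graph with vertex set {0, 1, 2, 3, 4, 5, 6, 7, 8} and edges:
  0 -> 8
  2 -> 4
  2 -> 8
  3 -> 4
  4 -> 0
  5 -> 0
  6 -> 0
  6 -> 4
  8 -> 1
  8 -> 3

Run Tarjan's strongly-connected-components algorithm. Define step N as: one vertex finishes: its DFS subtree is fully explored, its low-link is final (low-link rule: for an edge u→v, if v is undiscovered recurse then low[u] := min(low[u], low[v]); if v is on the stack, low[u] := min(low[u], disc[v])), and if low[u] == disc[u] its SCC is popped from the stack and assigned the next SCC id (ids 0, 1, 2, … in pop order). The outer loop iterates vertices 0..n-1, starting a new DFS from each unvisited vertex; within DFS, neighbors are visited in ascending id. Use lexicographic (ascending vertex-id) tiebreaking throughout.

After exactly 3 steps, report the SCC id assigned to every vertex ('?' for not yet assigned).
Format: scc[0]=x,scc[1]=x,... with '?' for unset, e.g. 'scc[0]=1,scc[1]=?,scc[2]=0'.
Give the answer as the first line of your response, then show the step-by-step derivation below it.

scc[0]=?,scc[1]=0,scc[2]=?,scc[3]=?,scc[4]=?,scc[5]=?,scc[6]=?,scc[7]=?,scc[8]=?

step 1: low=(low[0]=0,low[1]=2,low[2]=?,low[3]=?,low[4]=?,low[5]=?,low[6]=?,low[7]=?,low[8]=1); scc=(scc[0]=?,scc[1]=0,scc[2]=?,scc[3]=?,scc[4]=?,scc[5]=?,scc[6]=?,scc[7]=?,scc[8]=?)
step 2: low=(low[0]=0,low[1]=2,low[2]=?,low[3]=3,low[4]=0,low[5]=?,low[6]=?,low[7]=?,low[8]=1); scc=(scc[0]=?,scc[1]=0,scc[2]=?,scc[3]=?,scc[4]=?,scc[5]=?,scc[6]=?,scc[7]=?,scc[8]=?)
step 3: low=(low[0]=0,low[1]=2,low[2]=?,low[3]=0,low[4]=0,low[5]=?,low[6]=?,low[7]=?,low[8]=1); scc=(scc[0]=?,scc[1]=0,scc[2]=?,scc[3]=?,scc[4]=?,scc[5]=?,scc[6]=?,scc[7]=?,scc[8]=?)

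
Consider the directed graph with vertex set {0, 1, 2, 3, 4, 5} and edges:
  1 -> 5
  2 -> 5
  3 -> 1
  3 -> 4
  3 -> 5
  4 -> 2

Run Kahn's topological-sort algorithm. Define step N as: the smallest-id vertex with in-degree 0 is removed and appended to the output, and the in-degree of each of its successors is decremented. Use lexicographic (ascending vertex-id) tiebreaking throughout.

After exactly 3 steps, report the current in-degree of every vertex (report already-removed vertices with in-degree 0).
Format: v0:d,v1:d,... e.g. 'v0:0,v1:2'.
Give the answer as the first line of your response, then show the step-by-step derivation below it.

v0:0,v1:0,v2:1,v3:0,v4:0,v5:1

step 1: output 0; order=[0]; indeg=(0,1,1,0,1,3)
step 2: output 3; order=[0,3]; indeg=(0,0,1,0,0,2)
step 3: output 1; order=[0,3,1]; indeg=(0,0,1,0,0,1)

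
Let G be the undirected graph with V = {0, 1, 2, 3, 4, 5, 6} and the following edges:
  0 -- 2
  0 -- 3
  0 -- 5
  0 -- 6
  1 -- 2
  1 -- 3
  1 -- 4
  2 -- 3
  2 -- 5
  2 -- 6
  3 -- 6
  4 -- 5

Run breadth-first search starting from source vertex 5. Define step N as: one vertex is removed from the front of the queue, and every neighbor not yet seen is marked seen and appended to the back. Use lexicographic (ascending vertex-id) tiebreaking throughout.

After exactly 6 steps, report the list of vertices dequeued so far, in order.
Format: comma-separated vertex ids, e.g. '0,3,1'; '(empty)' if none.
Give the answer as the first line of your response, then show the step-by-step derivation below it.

5,0,2,4,3,6

step 1: dequeue 5; queue=[0,2,4]; order=5
step 2: dequeue 0; queue=[2,4,3,6]; order=5,0
step 3: dequeue 2; queue=[4,3,6,1]; order=5,0,2
step 4: dequeue 4; queue=[3,6,1]; order=5,0,2,4
step 5: dequeue 3; queue=[6,1]; order=5,0,2,4,3
step 6: dequeue 6; queue=[1]; order=5,0,2,4,3,6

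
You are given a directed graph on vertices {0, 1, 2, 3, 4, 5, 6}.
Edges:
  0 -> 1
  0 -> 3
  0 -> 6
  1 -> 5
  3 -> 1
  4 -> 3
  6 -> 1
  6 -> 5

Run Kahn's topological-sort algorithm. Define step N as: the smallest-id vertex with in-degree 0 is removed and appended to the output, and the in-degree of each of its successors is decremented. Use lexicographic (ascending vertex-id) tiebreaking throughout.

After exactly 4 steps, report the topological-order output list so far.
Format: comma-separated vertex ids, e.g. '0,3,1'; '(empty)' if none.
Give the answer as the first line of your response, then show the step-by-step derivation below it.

0,2,4,3

step 1: output 0; order=[0]; indeg=(0,2,0,1,0,2,0)
step 2: output 2; order=[0,2]; indeg=(0,2,0,1,0,2,0)
step 3: output 4; order=[0,2,4]; indeg=(0,2,0,0,0,2,0)
step 4: output 3; order=[0,2,4,3]; indeg=(0,1,0,0,0,2,0)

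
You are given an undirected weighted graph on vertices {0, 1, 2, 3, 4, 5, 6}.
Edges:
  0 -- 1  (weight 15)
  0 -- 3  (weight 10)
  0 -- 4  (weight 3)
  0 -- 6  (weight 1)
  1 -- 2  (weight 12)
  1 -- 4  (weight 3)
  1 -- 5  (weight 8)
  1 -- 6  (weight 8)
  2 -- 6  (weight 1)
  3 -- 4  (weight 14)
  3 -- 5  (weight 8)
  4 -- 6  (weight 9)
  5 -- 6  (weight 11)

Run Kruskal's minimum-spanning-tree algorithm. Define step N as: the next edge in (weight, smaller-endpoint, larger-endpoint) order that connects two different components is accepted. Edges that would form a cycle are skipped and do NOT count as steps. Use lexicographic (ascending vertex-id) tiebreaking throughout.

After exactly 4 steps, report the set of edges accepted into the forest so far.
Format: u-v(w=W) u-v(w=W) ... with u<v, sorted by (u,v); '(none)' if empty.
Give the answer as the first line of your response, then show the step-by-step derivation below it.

0-4(w=3) 0-6(w=1) 1-4(w=3) 2-6(w=1)

step 1: add edge 0-6 (w=1); MST = {0-6(w=1)}
step 2: add edge 2-6 (w=1); MST = {0-6(w=1) 2-6(w=1)}
step 3: add edge 0-4 (w=3); MST = {0-4(w=3) 0-6(w=1) 2-6(w=1)}
step 4: add edge 1-4 (w=3); MST = {0-4(w=3) 0-6(w=1) 1-4(w=3) 2-6(w=1)}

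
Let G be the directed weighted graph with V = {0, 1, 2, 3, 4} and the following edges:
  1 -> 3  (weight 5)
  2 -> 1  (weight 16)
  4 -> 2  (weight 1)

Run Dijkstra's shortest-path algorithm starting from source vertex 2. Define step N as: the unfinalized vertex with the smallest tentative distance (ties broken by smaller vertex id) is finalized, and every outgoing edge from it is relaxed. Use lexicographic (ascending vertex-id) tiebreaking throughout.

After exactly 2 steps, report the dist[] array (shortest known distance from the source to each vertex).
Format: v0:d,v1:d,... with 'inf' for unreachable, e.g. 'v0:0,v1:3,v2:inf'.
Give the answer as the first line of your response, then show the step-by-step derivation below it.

v0:inf,v1:16,v2:0,v3:21,v4:inf

step 1: dist = v0:inf,v1:16,v2:0,v3:inf,v4:inf
step 2: dist = v0:inf,v1:16,v2:0,v3:21,v4:inf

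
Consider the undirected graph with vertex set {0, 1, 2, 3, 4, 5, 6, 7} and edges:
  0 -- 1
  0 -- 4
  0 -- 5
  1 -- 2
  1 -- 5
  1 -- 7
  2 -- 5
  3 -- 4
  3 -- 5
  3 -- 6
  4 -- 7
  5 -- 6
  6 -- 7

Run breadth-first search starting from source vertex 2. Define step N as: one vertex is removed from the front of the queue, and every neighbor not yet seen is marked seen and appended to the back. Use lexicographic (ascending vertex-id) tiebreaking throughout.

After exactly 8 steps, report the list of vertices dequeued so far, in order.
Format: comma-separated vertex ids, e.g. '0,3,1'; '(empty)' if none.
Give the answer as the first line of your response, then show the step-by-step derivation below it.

2,1,5,0,7,3,6,4

step 1: dequeue 2; queue=[1,5]; order=2
step 2: dequeue 1; queue=[5,0,7]; order=2,1
step 3: dequeue 5; queue=[0,7,3,6]; order=2,1,5
step 4: dequeue 0; queue=[7,3,6,4]; order=2,1,5,0
step 5: dequeue 7; queue=[3,6,4]; order=2,1,5,0,7
step 6: dequeue 3; queue=[6,4]; order=2,1,5,0,7,3
step 7: dequeue 6; queue=[4]; order=2,1,5,0,7,3,6
step 8: dequeue 4; queue=[(empty)]; order=2,1,5,0,7,3,6,4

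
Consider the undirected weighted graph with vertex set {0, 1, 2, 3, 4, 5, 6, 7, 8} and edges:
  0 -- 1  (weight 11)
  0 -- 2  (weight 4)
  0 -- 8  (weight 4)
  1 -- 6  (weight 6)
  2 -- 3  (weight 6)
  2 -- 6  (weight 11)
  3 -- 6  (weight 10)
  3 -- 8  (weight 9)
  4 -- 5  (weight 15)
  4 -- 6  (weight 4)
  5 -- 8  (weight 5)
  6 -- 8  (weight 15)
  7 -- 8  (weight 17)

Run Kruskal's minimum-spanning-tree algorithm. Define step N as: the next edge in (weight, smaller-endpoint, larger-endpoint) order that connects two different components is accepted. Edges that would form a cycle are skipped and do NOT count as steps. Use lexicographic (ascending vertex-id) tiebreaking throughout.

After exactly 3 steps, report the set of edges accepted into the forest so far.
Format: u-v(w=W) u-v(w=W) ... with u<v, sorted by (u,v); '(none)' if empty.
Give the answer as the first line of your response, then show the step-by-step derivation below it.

0-2(w=4) 0-8(w=4) 4-6(w=4)

step 1: add edge 0-2 (w=4); MST = {0-2(w=4)}
step 2: add edge 0-8 (w=4); MST = {0-2(w=4) 0-8(w=4)}
step 3: add edge 4-6 (w=4); MST = {0-2(w=4) 0-8(w=4) 4-6(w=4)}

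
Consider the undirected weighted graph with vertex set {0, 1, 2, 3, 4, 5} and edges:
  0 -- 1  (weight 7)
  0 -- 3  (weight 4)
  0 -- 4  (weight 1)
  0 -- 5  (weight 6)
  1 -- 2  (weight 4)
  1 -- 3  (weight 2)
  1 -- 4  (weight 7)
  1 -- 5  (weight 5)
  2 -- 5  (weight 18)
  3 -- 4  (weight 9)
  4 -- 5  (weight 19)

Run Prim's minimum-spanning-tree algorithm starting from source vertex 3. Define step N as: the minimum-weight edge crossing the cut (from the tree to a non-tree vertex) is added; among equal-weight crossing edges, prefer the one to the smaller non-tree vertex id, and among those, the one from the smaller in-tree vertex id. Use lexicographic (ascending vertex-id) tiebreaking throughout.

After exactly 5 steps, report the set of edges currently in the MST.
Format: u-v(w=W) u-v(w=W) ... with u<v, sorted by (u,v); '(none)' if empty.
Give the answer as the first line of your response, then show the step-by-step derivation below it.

0-3(w=4) 0-4(w=1) 1-2(w=4) 1-3(w=2) 1-5(w=5)

step 1: add edge 1-3 (w=2); MST = {1-3(w=2)}
step 2: add edge 0-3 (w=4); MST = {0-3(w=4) 1-3(w=2)}
step 3: add edge 0-4 (w=1); MST = {0-3(w=4) 0-4(w=1) 1-3(w=2)}
step 4: add edge 1-2 (w=4); MST = {0-3(w=4) 0-4(w=1) 1-2(w=4) 1-3(w=2)}
step 5: add edge 1-5 (w=5); MST = {0-3(w=4) 0-4(w=1) 1-2(w=4) 1-3(w=2) 1-5(w=5)}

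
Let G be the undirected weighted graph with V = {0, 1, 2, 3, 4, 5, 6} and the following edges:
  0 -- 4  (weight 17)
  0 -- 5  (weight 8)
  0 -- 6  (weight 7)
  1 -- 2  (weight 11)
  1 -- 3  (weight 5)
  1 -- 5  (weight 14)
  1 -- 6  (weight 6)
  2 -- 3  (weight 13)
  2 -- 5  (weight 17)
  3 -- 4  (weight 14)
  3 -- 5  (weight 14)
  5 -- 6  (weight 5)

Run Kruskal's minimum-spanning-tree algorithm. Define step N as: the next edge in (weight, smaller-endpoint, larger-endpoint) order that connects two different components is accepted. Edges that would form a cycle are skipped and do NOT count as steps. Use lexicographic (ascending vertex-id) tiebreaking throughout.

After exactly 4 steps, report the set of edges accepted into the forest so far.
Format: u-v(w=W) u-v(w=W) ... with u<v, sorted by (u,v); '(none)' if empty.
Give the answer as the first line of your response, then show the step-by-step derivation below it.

0-6(w=7) 1-3(w=5) 1-6(w=6) 5-6(w=5)

step 1: add edge 1-3 (w=5); MST = {1-3(w=5)}
step 2: add edge 5-6 (w=5); MST = {1-3(w=5) 5-6(w=5)}
step 3: add edge 1-6 (w=6); MST = {1-3(w=5) 1-6(w=6) 5-6(w=5)}
step 4: add edge 0-6 (w=7); MST = {0-6(w=7) 1-3(w=5) 1-6(w=6) 5-6(w=5)}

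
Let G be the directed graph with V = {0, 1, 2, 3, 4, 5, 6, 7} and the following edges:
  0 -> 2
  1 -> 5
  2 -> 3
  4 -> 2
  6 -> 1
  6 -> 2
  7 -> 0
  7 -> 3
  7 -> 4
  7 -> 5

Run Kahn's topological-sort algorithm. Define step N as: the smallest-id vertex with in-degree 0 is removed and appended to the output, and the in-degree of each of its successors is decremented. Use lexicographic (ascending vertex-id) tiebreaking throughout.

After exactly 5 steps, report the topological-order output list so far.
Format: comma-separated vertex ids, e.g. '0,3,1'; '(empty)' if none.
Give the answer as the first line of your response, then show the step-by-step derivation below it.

6,1,7,0,4

step 1: output 6; order=[6]; indeg=(1,0,2,2,1,2,0,0)
step 2: output 1; order=[6,1]; indeg=(1,0,2,2,1,1,0,0)
step 3: output 7; order=[6,1,7]; indeg=(0,0,2,1,0,0,0,0)
step 4: output 0; order=[6,1,7,0]; indeg=(0,0,1,1,0,0,0,0)
step 5: output 4; order=[6,1,7,0,4]; indeg=(0,0,0,1,0,0,0,0)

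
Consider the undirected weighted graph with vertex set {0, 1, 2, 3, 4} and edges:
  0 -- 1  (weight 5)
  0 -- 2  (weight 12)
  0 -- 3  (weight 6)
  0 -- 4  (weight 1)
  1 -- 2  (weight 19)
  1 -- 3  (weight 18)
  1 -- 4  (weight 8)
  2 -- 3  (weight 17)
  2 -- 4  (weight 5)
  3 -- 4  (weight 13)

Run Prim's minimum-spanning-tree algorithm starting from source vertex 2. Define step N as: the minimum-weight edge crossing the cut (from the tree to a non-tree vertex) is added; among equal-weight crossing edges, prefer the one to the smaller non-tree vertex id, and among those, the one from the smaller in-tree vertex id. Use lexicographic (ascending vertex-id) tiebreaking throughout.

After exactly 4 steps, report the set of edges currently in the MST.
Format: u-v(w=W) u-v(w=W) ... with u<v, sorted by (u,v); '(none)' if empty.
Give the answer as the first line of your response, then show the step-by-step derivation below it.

0-1(w=5) 0-3(w=6) 0-4(w=1) 2-4(w=5)

step 1: add edge 2-4 (w=5); MST = {2-4(w=5)}
step 2: add edge 0-4 (w=1); MST = {0-4(w=1) 2-4(w=5)}
step 3: add edge 0-1 (w=5); MST = {0-1(w=5) 0-4(w=1) 2-4(w=5)}
step 4: add edge 0-3 (w=6); MST = {0-1(w=5) 0-3(w=6) 0-4(w=1) 2-4(w=5)}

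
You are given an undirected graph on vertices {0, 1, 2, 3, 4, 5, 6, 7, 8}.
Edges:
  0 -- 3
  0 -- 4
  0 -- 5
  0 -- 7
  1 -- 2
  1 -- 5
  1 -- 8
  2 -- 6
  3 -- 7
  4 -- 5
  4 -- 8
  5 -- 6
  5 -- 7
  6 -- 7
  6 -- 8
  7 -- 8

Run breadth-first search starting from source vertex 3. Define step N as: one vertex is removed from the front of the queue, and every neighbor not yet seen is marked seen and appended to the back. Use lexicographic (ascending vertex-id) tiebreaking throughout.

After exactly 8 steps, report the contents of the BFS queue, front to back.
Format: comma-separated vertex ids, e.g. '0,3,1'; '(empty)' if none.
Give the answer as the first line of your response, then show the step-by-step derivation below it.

2

step 1: dequeue 3; queue=[0,7]; order=3
step 2: dequeue 0; queue=[7,4,5]; order=3,0
step 3: dequeue 7; queue=[4,5,6,8]; order=3,0,7
step 4: dequeue 4; queue=[5,6,8]; order=3,0,7,4
step 5: dequeue 5; queue=[6,8,1]; order=3,0,7,4,5
step 6: dequeue 6; queue=[8,1,2]; order=3,0,7,4,5,6
step 7: dequeue 8; queue=[1,2]; order=3,0,7,4,5,6,8
step 8: dequeue 1; queue=[2]; order=3,0,7,4,5,6,8,1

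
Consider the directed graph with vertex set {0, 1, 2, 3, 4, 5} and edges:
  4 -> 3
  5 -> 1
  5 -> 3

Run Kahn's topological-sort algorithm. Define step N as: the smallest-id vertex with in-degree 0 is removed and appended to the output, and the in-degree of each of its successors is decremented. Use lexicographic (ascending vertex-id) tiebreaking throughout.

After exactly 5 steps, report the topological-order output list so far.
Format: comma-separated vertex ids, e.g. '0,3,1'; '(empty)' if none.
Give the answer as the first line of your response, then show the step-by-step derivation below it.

0,2,4,5,1

step 1: output 0; order=[0]; indeg=(0,1,0,2,0,0)
step 2: output 2; order=[0,2]; indeg=(0,1,0,2,0,0)
step 3: output 4; order=[0,2,4]; indeg=(0,1,0,1,0,0)
step 4: output 5; order=[0,2,4,5]; indeg=(0,0,0,0,0,0)
step 5: output 1; order=[0,2,4,5,1]; indeg=(0,0,0,0,0,0)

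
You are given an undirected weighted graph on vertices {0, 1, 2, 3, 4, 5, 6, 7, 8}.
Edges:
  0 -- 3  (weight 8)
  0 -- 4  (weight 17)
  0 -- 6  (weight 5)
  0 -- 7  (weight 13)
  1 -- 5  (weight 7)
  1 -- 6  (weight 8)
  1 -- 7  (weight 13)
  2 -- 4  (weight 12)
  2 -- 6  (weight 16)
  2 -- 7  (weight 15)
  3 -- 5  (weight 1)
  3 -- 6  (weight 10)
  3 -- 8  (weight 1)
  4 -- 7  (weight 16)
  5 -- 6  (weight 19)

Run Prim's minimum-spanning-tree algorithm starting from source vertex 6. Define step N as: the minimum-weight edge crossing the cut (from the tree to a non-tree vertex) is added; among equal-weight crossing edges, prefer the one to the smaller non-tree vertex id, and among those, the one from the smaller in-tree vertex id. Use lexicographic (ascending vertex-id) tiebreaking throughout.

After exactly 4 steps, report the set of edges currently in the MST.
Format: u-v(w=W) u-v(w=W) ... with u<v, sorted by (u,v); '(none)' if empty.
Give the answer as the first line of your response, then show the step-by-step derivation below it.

0-6(w=5) 1-5(w=7) 1-6(w=8) 3-5(w=1)

step 1: add edge 0-6 (w=5); MST = {0-6(w=5)}
step 2: add edge 1-6 (w=8); MST = {0-6(w=5) 1-6(w=8)}
step 3: add edge 1-5 (w=7); MST = {0-6(w=5) 1-5(w=7) 1-6(w=8)}
step 4: add edge 3-5 (w=1); MST = {0-6(w=5) 1-5(w=7) 1-6(w=8) 3-5(w=1)}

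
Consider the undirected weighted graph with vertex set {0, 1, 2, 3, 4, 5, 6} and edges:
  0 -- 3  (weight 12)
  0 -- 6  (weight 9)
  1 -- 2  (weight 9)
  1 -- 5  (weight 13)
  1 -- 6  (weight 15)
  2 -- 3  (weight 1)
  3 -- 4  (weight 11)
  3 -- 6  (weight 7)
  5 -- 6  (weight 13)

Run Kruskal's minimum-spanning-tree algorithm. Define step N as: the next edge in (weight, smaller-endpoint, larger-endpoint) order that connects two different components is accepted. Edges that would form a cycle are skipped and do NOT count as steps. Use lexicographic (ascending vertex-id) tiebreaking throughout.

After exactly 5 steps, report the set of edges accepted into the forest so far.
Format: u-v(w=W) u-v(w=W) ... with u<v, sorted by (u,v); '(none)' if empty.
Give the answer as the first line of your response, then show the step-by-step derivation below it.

0-6(w=9) 1-2(w=9) 2-3(w=1) 3-4(w=11) 3-6(w=7)

step 1: add edge 2-3 (w=1); MST = {2-3(w=1)}
step 2: add edge 3-6 (w=7); MST = {2-3(w=1) 3-6(w=7)}
step 3: add edge 0-6 (w=9); MST = {0-6(w=9) 2-3(w=1) 3-6(w=7)}
step 4: add edge 1-2 (w=9); MST = {0-6(w=9) 1-2(w=9) 2-3(w=1) 3-6(w=7)}
step 5: add edge 3-4 (w=11); MST = {0-6(w=9) 1-2(w=9) 2-3(w=1) 3-4(w=11) 3-6(w=7)}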